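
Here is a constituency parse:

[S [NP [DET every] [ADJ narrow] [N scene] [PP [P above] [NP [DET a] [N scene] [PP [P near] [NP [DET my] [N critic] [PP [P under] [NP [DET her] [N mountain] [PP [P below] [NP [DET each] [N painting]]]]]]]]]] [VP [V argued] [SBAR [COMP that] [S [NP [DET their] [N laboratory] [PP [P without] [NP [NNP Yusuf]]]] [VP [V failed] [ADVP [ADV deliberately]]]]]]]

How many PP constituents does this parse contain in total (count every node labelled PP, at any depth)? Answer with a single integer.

Listing each PP by its span: [PP above a scene near my critic under her mountain below each painting]; [PP near my critic under her mountain below each painting]; [PP under her mountain below each painting]; [PP below each painting]; [PP without Yusuf] — that makes 5.

5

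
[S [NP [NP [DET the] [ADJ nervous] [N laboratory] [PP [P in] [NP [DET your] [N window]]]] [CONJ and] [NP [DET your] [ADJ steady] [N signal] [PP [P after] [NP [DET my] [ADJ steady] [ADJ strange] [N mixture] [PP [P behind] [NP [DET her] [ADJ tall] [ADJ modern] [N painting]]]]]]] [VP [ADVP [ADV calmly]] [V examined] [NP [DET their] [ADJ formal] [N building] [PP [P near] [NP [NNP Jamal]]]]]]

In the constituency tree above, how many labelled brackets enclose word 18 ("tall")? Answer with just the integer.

8

Path from the root down to the word: S → NP → NP → PP → NP → PP → NP → ADJ. That is 8 enclosing brackets.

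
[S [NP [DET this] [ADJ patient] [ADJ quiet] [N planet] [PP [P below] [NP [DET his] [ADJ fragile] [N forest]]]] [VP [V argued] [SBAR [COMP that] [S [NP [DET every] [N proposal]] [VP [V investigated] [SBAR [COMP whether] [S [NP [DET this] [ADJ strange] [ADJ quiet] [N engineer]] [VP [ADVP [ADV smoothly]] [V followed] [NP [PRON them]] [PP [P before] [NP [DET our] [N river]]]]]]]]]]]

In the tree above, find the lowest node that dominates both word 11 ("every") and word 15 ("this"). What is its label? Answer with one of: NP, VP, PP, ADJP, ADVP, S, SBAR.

S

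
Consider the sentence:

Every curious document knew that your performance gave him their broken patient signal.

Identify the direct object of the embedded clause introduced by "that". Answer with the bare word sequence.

"gave" heads the VP of the embedded clause introduced by "that", and "their broken patient signal" is its direct object.

their broken patient signal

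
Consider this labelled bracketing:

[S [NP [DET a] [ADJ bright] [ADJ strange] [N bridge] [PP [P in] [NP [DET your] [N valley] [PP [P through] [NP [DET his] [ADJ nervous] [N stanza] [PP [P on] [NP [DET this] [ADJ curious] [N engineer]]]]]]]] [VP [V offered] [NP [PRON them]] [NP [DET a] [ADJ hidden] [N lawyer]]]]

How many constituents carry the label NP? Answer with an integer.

Scanning left to right, an opening `[NP` appears at word positions 1, 6, 9, 13, 17, 18 — 6 in total.

6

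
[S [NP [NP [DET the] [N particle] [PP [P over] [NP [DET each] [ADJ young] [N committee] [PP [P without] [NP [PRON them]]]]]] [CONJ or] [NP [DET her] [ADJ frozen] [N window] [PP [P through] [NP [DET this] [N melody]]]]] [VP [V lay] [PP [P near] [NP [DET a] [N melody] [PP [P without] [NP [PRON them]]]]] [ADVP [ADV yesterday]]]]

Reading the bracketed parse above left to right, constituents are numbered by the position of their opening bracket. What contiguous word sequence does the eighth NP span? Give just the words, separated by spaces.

them

In left-to-right order the NP constituents are "the particle over each young committee without them or her frozen window through this melody"; "the particle over each young committee without them"; "each young committee without them"; "them"; "her frozen window through this melody"; "this melody"; "a melody without them"; "them". Number 8 is "them".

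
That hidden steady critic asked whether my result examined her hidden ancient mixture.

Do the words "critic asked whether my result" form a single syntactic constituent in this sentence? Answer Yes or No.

No

The sequence begins inside the noun phrase "that hidden steady critic" and ends inside the verb phrase "asked whether my result examined her hidden ancient mixture"; it crosses a phrase boundary, so no single node in the tree spans exactly those words.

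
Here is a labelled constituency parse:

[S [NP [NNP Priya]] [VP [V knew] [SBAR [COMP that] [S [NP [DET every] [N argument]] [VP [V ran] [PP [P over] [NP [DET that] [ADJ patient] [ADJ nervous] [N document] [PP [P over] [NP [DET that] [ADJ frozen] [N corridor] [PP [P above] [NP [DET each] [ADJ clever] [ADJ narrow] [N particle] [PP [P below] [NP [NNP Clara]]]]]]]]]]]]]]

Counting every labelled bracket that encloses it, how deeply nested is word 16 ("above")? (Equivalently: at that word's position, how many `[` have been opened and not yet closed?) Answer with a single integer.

Path from the root down to the word: S → VP → SBAR → S → VP → PP → NP → PP → NP → PP → P. That is 11 enclosing brackets.

11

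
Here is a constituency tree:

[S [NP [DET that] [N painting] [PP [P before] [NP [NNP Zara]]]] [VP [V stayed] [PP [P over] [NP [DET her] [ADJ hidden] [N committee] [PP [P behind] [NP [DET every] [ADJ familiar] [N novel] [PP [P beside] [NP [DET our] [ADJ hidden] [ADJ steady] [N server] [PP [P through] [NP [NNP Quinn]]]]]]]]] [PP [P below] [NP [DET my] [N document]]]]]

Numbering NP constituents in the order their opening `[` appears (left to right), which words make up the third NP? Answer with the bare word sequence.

her hidden committee behind every familiar novel beside our hidden steady server through Quinn

In left-to-right order the NP constituents are "that painting before Zara"; "Zara"; "her hidden committee behind every familiar novel beside our hidden steady server through Quinn"; "every familiar novel beside our hidden steady server through Quinn"; "our hidden steady server through Quinn"; "Quinn"; "my document". Number 3 is "her hidden committee behind every familiar novel beside our hidden steady server through Quinn".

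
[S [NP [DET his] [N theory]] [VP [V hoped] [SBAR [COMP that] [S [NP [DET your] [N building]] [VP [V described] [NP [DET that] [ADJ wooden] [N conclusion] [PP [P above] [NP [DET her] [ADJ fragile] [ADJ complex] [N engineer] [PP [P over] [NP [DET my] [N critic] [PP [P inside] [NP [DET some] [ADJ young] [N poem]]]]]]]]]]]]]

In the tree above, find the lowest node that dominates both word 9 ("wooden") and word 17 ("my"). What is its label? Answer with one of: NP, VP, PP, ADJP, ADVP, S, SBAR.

NP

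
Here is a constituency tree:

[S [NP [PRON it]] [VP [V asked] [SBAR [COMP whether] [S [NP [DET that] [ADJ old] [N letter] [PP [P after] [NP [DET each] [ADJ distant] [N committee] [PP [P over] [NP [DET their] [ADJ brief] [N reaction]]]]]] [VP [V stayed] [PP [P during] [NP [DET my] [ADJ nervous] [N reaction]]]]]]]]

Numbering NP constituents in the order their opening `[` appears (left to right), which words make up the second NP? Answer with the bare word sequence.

that old letter after each distant committee over their brief reaction

The NP opening brackets appear, in order, over: "it"; "that old letter after each distant committee over their brief reaction"; "each distant committee over their brief reaction"; "their brief reaction"; "my nervous reaction". The second one spans "that old letter after each distant committee over their brief reaction".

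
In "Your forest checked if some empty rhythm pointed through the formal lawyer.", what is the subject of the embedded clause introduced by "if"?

The subject of the embedded clause introduced by "if" is the NP immediately before the verb "pointed": "some empty rhythm".

some empty rhythm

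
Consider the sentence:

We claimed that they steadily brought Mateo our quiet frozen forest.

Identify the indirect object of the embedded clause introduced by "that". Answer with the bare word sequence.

Within the embedded clause introduced by "that", the indirect object of "brought" is "Mateo".

Mateo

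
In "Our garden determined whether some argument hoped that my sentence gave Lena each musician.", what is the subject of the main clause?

"our garden" is the NP that combines with the VP headed by "determined" to form the main clause — the subject.

our garden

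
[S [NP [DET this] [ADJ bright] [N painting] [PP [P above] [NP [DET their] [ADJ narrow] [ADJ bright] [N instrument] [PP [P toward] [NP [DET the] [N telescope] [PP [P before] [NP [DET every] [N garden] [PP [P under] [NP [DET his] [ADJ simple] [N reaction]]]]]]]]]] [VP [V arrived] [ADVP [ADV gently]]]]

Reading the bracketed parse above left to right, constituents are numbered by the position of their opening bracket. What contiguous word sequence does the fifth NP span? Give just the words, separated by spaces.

his simple reaction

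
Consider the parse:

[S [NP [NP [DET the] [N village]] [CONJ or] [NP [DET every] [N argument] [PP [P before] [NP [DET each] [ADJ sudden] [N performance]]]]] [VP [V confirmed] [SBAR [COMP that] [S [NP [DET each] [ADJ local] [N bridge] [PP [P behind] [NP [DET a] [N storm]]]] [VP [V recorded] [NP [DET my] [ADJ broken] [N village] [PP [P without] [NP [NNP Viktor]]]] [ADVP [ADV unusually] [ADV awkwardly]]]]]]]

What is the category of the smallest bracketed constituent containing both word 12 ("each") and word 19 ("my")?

S

Word 12 lies under S → VP → SBAR → S → NP → DET; word 19 lies under S → VP → SBAR → S → VP → NP → DET. The lowest shared node is the S.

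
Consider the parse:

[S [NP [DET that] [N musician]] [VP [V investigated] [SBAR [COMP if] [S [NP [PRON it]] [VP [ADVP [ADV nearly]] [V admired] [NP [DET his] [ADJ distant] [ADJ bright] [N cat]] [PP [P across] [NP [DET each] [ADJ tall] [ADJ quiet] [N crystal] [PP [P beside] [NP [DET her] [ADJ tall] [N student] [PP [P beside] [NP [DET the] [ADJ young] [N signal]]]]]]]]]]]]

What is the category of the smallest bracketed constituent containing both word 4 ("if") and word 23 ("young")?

Both words fall inside [SBAR if it nearly admired his distant bright cat across each tall quiet crystal beside her tall student beside the young signal] (words 4–24), and no smaller constituent contains them both. Label: SBAR.

SBAR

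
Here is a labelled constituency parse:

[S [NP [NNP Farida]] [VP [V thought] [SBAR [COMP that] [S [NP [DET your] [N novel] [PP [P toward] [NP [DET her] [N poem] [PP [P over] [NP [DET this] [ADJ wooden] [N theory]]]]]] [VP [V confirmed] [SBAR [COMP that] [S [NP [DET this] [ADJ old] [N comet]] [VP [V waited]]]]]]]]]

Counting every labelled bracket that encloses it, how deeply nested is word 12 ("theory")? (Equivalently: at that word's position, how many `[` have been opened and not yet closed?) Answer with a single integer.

10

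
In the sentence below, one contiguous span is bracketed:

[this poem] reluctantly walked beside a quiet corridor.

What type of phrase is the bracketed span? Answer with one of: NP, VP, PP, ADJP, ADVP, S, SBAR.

NP

"poem" is the head of the bracketed span, so the span is a noun phrase: NP.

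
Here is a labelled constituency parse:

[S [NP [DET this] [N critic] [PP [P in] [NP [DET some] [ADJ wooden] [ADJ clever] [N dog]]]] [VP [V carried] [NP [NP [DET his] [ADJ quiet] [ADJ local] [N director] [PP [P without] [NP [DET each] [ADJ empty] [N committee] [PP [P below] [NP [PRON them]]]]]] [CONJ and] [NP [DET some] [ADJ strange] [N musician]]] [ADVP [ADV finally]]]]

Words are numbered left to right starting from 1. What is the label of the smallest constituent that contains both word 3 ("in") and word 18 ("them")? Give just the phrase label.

S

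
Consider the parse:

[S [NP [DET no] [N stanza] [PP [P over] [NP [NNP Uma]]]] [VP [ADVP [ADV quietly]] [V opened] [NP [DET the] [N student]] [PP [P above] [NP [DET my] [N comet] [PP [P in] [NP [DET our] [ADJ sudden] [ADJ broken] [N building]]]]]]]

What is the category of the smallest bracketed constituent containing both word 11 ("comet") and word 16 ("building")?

The smallest bracket enclosing both words is [NP my comet in our sudden broken building], so the label is NP.

NP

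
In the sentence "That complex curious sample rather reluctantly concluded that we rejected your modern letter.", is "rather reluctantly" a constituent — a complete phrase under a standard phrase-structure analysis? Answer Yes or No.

Yes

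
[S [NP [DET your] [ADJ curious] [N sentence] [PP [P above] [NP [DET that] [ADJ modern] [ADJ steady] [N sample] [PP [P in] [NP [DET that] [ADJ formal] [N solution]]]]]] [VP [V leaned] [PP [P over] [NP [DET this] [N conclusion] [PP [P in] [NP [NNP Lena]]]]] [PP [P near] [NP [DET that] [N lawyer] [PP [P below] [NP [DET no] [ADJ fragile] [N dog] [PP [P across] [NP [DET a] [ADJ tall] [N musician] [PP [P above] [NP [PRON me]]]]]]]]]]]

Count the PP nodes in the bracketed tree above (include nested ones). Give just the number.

8

Scanning left to right, an opening `[PP` appears at word positions 4, 9, 14, 17, 19, 22, 26, 30 — 8 in total.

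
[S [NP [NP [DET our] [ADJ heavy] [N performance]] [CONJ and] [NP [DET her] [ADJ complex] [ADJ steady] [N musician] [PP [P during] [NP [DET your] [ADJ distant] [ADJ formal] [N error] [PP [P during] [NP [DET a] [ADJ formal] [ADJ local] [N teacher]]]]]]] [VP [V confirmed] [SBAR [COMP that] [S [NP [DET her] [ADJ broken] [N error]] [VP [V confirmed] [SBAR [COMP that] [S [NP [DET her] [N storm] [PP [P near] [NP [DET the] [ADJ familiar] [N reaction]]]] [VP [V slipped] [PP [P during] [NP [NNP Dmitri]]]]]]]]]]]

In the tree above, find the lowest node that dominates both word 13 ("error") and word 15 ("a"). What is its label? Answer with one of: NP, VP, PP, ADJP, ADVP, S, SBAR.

NP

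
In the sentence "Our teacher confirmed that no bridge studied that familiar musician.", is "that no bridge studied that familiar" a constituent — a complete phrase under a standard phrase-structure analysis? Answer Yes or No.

The smallest constituent containing the whole sequence is the subordinate clause [SBAR that no bridge studied that familiar musician], but the sequence is only part of it — it straddles the boundary between complementizer "that" and clause "no bridge studied that familiar musician".

No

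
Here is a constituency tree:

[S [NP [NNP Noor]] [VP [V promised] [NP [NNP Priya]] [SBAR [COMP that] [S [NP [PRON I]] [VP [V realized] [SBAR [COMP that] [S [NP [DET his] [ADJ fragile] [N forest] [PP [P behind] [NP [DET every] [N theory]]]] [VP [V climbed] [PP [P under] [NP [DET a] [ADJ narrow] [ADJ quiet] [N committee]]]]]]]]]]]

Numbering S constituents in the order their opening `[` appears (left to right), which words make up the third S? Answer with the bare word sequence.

The S opening brackets appear, in order, over: "Noor promised Priya that I realized that his fragile forest behind every theory climbed under a narrow quiet committee"; "I realized that his fragile forest behind every theory climbed under a narrow quiet committee"; "his fragile forest behind every theory climbed under a narrow quiet committee". The third one spans "his fragile forest behind every theory climbed under a narrow quiet committee".

his fragile forest behind every theory climbed under a narrow quiet committee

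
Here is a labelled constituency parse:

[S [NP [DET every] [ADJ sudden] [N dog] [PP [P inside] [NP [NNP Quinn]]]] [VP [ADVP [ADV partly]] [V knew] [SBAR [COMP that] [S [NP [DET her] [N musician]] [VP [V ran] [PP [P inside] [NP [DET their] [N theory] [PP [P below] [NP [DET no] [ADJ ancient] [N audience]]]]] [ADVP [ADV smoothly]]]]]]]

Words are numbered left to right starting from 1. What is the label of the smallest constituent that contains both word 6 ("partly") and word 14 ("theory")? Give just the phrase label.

Both words fall inside [VP partly knew that her musician ran inside their theory below no ancient audience smoothly] (words 6–19), and no smaller constituent contains them both. Label: VP.

VP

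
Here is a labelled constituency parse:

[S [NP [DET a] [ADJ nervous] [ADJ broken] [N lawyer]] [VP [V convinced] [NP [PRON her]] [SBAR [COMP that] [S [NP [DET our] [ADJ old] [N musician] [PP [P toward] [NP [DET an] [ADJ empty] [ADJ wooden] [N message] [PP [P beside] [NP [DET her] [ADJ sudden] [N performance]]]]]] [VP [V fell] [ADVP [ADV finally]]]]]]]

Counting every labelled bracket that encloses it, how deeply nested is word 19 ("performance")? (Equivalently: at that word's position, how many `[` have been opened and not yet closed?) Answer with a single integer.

10

Path from the root down to the word: S → VP → SBAR → S → NP → PP → NP → PP → NP → N. That is 10 enclosing brackets.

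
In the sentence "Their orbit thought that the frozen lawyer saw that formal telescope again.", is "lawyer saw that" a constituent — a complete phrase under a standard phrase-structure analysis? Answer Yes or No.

The sequence begins inside the noun phrase "the frozen lawyer" and ends inside the verb phrase "saw that formal telescope again"; it crosses a phrase boundary, so no single node in the tree spans exactly those words.

No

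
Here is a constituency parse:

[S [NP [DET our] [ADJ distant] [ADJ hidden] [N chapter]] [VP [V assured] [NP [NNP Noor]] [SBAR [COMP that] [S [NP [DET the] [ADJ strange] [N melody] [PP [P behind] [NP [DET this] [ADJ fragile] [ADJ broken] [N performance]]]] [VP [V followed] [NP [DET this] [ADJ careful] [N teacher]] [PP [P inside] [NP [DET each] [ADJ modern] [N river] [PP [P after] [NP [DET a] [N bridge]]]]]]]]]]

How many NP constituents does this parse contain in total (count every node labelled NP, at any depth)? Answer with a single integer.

Listing each NP by its span: [NP our distant hidden chapter]; [NP Noor]; [NP the strange melody behind this fragile broken performance]; [NP this fragile broken performance]; [NP this careful teacher]; [NP each modern river after a bridge] … — that makes 7.

7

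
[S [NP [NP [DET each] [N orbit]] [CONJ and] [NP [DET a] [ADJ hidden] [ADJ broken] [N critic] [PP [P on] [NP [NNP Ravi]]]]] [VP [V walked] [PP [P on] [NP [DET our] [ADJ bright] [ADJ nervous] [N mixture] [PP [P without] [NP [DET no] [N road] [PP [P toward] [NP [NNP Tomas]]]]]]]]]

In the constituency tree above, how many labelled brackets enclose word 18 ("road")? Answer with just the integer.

Counting open brackets not yet closed at "road": [S [VP [PP [NP [PP [NP [N = 7.

7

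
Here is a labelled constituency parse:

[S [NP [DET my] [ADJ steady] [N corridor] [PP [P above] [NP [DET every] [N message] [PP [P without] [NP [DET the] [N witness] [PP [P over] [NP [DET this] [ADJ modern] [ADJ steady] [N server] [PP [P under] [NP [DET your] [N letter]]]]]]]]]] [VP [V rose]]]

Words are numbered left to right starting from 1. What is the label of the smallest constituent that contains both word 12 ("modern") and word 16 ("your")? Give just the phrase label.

The smallest bracket enclosing both words is [NP this modern steady server under your letter], so the label is NP.

NP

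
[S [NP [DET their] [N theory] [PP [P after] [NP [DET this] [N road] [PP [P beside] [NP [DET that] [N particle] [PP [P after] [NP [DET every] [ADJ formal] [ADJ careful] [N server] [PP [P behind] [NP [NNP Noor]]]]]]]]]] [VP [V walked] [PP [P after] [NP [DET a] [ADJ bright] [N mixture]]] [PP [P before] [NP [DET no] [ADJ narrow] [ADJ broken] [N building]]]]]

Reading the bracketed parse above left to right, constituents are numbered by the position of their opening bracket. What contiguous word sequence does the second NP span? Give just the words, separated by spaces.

this road beside that particle after every formal careful server behind Noor

Opening `[NP` markers occur at word positions 1, 4, 7, 10, 15, 18, 22; the second of these opens the constituent [NP this road beside that particle after every formal careful server behind Noor].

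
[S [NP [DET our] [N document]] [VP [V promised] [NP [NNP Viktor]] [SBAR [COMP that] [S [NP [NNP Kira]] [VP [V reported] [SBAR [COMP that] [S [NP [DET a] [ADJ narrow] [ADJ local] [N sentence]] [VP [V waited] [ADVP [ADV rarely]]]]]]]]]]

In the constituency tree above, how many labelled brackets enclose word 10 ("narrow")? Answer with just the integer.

9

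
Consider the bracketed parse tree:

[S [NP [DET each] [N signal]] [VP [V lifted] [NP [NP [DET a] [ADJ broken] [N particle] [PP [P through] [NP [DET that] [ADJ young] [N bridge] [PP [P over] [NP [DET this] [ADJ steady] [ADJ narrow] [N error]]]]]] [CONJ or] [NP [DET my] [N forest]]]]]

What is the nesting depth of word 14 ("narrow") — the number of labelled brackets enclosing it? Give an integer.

9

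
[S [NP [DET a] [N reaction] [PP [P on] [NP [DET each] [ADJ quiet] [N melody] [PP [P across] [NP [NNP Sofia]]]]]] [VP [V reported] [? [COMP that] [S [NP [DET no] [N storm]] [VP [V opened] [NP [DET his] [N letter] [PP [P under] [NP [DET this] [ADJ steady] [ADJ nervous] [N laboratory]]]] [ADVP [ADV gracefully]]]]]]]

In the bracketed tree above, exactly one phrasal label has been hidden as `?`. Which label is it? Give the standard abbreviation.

SBAR

A constituent whose immediate children are COMP 'that', S is a subordinate clause: SBAR.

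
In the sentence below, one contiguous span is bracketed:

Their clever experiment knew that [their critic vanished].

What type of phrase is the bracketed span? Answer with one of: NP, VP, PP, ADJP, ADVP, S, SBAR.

S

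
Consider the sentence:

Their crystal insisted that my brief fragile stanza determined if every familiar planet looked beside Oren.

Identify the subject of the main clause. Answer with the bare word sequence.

The subject of the main clause is the NP immediately before the verb "insisted": "their crystal".

their crystal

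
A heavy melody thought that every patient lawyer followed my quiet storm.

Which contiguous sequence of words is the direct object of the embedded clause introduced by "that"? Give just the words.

my quiet storm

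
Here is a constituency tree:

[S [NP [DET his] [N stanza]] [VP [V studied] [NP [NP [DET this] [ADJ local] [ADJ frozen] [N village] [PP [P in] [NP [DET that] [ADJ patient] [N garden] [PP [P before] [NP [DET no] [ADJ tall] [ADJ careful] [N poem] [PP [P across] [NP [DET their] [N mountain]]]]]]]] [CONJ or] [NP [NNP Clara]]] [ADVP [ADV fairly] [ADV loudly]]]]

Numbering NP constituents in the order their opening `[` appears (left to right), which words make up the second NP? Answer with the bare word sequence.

Opening `[NP` markers occur at word positions 1, 4, 4, 9, 13, 18, 21; the second of these opens the constituent [NP this local frozen village in that patient garden before no tall careful poem across their mountain or Clara].

this local frozen village in that patient garden before no tall careful poem across their mountain or Clara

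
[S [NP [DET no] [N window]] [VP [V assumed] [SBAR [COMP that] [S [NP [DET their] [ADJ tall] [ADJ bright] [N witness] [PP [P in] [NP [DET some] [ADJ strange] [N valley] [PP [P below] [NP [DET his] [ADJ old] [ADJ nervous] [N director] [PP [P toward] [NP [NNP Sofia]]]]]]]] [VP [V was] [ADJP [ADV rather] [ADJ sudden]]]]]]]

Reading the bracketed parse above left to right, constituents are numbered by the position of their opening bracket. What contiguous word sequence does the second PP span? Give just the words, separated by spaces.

Opening `[PP` markers occur at word positions 9, 13, 18; the second of these opens the constituent [PP below his old nervous director toward Sofia].

below his old nervous director toward Sofia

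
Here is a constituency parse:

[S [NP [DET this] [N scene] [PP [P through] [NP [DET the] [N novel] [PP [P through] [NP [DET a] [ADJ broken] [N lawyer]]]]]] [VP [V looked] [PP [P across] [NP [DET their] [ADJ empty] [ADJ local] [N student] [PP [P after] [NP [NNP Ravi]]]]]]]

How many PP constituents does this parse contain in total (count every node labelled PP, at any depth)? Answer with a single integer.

Scanning left to right, an opening `[PP` appears at word positions 3, 6, 11, 16 — 4 in total.

4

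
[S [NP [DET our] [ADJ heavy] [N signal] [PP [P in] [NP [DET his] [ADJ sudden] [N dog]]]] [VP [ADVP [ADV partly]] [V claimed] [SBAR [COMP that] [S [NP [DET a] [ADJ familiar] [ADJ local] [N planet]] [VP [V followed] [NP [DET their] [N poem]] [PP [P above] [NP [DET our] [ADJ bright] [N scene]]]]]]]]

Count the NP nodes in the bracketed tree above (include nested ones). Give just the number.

Scanning left to right, an opening `[NP` appears at word positions 1, 5, 11, 16, 19 — 5 in total.

5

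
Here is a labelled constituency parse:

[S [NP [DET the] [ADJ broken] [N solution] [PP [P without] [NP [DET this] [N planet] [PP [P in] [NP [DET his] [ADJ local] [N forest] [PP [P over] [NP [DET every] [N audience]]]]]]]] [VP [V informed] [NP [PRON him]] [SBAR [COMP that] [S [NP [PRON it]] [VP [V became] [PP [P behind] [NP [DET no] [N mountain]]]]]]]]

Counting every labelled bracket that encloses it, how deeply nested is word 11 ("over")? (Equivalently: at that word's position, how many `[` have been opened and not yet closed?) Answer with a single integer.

Counting open brackets not yet closed at "over": [S [NP [PP [NP [PP [NP [PP [P = 8.

8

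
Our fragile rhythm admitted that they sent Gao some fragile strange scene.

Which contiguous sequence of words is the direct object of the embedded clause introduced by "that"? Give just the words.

The verb of the embedded clause introduced by "that" is "sent"; its direct object is the NP "some fragile strange scene".

some fragile strange scene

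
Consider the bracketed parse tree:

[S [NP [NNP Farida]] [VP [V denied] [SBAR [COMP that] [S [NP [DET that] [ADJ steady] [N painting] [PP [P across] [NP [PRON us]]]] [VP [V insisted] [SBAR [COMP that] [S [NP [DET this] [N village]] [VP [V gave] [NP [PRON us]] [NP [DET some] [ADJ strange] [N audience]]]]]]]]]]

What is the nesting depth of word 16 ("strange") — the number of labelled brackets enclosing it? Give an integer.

Path from the root down to the word: S → VP → SBAR → S → VP → SBAR → S → VP → NP → ADJ. That is 10 enclosing brackets.

10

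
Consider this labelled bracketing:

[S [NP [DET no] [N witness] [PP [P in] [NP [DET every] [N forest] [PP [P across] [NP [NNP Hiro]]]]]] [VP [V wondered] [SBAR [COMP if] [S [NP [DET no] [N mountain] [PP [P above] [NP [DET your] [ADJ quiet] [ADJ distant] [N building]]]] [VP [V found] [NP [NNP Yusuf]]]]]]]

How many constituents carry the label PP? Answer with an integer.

Scanning left to right, an opening `[PP` appears at word positions 3, 6, 12 — 3 in total.

3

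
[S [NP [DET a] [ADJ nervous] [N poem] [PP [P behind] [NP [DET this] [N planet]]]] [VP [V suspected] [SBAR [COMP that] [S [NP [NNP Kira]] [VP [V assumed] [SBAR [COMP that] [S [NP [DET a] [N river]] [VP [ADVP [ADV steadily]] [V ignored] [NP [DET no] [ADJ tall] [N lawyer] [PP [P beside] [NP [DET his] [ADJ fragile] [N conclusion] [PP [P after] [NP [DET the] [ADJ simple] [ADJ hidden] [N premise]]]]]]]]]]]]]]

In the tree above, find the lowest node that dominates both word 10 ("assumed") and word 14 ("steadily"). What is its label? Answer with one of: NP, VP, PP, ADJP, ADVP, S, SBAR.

Both words fall inside [VP assumed that a river steadily ignored no tall lawyer beside his fragile conclusion after the simple hidden premise] (words 10–27), and no smaller constituent contains them both. Label: VP.

VP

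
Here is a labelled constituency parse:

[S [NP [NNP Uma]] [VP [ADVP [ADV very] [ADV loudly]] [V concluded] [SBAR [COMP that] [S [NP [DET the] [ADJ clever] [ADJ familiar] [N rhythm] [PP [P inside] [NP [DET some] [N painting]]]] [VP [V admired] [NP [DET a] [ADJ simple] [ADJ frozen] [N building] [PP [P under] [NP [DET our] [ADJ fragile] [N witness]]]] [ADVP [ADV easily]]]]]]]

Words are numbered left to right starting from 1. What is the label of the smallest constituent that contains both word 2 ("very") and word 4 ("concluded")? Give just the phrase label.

Both words fall inside [VP very loudly concluded that the clever familiar rhythm inside some painting admired a simple frozen building under our fragile witness easily] (words 2–22), and no smaller constituent contains them both. Label: VP.

VP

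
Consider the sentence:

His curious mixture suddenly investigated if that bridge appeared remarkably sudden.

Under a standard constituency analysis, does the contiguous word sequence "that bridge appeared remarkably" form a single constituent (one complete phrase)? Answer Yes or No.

"that" belongs to the noun phrase "that bridge" while "remarkably" belongs to the verb phrase "appeared remarkably sudden"; a span that runs across that boundary is not a single phrase.

No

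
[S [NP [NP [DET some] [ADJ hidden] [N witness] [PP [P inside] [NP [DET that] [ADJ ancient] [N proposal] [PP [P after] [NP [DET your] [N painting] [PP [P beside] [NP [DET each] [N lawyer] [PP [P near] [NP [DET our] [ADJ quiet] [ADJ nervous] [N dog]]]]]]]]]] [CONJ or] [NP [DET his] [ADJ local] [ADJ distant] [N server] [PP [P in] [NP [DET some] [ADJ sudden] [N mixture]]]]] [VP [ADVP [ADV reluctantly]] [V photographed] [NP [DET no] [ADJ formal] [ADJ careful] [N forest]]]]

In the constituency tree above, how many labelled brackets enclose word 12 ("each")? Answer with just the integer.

10

Path from the root down to the word: S → NP → NP → PP → NP → PP → NP → PP → NP → DET. That is 10 enclosing brackets.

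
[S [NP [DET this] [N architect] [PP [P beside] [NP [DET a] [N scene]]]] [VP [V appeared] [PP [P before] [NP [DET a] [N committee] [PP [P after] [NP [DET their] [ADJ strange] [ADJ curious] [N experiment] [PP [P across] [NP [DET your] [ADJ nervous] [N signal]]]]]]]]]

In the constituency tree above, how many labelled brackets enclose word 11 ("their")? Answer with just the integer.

7

Counting open brackets not yet closed at "their": [S [VP [PP [NP [PP [NP [DET = 7.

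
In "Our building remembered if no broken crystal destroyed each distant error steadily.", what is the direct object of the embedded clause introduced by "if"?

each distant error

Within the embedded clause introduced by "if", the direct object of "destroyed" is "each distant error".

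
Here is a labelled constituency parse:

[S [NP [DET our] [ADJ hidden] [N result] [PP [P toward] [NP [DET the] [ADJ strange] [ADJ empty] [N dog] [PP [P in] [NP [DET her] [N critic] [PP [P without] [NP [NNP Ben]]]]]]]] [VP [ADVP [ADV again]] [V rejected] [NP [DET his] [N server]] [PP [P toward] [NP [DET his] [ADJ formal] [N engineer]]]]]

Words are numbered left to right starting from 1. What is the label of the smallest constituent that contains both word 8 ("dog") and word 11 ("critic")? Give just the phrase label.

NP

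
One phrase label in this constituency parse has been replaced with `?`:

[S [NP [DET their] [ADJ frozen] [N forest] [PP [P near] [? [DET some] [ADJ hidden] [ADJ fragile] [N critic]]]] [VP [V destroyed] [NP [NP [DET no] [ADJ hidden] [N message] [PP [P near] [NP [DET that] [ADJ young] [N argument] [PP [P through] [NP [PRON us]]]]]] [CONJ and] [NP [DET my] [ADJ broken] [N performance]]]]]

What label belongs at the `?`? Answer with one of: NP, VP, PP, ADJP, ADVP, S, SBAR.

NP

The `?` node immediately contains: DET 'some', ADJ 'hidden', ADJ 'fragile', N 'critic'. That is the internal structure of a noun phrase, so the label is NP.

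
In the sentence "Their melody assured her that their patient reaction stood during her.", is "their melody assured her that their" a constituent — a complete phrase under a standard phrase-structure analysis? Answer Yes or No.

No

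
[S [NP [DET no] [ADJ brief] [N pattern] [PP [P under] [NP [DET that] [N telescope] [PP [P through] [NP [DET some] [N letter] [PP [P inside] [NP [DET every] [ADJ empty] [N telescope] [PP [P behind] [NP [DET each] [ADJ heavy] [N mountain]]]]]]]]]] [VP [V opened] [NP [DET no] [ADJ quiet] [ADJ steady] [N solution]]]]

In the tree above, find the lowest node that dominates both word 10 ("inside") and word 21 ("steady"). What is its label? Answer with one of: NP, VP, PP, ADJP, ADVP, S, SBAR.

S

Word 10 lies under S → NP → PP → NP → PP → NP → PP → P; word 21 lies under S → VP → NP → ADJ. The lowest shared node is the S.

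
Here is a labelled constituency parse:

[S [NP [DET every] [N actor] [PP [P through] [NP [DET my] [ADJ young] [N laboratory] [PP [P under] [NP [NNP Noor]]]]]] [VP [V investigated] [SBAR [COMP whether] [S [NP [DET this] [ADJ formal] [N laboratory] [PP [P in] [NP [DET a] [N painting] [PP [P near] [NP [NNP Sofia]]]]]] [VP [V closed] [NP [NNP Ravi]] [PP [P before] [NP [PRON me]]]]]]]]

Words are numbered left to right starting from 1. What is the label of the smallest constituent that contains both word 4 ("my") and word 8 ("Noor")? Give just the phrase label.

Word 4 lies under S → NP → PP → NP → DET; word 8 lies under S → NP → PP → NP → PP → NP → NNP. The lowest shared node is the NP.

NP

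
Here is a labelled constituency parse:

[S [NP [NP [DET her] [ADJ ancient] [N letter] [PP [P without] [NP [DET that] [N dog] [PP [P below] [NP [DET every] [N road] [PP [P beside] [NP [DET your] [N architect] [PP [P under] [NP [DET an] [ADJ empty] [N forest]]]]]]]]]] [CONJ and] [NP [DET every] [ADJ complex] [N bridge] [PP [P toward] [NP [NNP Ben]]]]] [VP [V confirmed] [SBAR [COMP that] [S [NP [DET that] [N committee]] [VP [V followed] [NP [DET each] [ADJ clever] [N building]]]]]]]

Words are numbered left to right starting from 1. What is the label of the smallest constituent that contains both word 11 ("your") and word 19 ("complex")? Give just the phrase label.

NP

Both words fall inside [NP her ancient letter without that dog below every road beside your architect under an empty forest and every complex bridge toward Ben] (words 1–22), and no smaller constituent contains them both. Label: NP.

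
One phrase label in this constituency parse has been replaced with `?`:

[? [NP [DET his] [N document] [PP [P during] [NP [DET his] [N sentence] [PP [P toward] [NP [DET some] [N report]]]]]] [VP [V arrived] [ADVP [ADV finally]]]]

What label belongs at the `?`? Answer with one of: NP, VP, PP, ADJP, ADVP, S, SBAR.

S

Looking at what the `?` directly dominates — NP, VP — this is a clause (S).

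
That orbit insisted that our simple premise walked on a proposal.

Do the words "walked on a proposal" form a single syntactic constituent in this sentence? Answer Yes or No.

Yes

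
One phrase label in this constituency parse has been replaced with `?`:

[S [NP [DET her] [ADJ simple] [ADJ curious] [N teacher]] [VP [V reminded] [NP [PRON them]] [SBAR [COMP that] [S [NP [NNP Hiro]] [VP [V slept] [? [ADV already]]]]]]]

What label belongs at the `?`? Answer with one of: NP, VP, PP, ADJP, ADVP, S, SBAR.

ADVP

The `?` node immediately contains: ADV 'already'. That is the internal structure of an adverb phrase, so the label is ADVP.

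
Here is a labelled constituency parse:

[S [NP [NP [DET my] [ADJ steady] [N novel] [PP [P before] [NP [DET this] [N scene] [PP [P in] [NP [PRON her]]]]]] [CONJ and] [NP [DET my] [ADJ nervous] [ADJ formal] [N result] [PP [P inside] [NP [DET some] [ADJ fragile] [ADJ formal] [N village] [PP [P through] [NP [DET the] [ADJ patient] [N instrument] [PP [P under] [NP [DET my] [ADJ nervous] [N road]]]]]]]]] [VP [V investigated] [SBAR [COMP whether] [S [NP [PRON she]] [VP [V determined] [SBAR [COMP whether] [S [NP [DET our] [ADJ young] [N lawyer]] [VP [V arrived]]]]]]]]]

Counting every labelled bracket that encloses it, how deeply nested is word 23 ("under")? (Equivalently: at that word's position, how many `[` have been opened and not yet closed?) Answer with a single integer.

9

Path from the root down to the word: S → NP → NP → PP → NP → PP → NP → PP → P. That is 9 enclosing brackets.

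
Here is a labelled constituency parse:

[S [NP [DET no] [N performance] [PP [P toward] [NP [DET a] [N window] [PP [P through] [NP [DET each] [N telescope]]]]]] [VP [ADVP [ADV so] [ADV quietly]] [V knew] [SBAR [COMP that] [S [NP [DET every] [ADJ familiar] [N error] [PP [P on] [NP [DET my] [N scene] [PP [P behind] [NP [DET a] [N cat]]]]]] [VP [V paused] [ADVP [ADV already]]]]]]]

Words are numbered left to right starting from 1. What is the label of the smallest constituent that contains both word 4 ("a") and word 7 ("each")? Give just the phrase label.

NP

Both words fall inside [NP a window through each telescope] (words 4–8), and no smaller constituent contains them both. Label: NP.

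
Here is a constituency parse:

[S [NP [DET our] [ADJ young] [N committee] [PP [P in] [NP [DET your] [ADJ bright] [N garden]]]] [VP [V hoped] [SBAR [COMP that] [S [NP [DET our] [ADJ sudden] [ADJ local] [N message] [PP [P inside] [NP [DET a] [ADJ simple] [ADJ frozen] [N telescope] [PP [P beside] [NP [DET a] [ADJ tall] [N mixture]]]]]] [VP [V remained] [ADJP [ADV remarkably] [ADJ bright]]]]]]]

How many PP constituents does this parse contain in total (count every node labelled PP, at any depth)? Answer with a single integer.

3

The PP constituents are: [PP in your bright garden]; [PP inside a simple frozen telescope beside a tall mixture]; [PP beside a tall mixture]. Total: 3.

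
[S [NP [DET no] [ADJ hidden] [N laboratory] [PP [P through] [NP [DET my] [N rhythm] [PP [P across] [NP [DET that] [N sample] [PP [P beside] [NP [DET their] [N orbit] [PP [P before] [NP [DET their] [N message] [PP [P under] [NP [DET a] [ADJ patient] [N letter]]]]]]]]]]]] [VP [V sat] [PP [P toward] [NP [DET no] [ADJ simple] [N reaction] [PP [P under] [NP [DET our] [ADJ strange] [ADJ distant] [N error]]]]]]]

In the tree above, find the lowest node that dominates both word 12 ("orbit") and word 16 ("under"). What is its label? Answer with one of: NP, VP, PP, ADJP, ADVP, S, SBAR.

NP

Word 12 lies under S → NP → PP → NP → PP → NP → PP → NP → N; word 16 lies under S → NP → PP → NP → PP → NP → PP → NP → PP → NP → PP → P. The lowest shared node is the NP.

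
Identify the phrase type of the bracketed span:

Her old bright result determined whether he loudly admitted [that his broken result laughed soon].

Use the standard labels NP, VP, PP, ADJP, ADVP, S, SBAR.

SBAR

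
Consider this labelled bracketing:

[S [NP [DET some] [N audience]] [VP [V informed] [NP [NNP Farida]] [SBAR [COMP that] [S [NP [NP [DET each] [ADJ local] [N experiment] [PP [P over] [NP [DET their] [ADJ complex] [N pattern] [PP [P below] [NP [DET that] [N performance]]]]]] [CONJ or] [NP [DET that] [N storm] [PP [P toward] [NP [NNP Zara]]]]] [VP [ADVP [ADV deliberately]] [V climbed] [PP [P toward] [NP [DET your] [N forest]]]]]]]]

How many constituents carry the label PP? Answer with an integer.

Scanning left to right, an opening `[PP` appears at word positions 9, 13, 19, 23 — 4 in total.

4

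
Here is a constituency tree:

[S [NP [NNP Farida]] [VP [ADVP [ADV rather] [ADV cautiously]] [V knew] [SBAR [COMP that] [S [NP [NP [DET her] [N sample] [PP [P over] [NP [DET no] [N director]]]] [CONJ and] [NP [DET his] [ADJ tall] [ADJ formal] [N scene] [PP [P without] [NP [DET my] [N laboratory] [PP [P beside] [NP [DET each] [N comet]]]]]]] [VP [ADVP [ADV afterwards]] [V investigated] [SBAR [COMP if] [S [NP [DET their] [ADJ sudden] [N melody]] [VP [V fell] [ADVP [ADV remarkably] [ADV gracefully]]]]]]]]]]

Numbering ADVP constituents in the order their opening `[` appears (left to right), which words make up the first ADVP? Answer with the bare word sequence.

rather cautiously

The ADVP opening brackets appear, in order, over: "rather cautiously"; "afterwards"; "remarkably gracefully". The first one spans "rather cautiously".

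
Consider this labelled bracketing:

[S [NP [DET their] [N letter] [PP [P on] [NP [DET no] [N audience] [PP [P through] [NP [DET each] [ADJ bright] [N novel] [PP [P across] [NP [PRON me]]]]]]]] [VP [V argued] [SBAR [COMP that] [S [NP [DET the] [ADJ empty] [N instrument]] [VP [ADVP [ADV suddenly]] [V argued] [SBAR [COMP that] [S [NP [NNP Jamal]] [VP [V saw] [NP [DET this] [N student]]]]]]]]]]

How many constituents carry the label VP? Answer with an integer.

3

Scanning left to right, an opening `[VP` appears at word positions 12, 17, 21 — 3 in total.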